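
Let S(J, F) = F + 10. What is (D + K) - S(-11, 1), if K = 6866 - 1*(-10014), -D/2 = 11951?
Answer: -7033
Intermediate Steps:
S(J, F) = 10 + F
D = -23902 (D = -2*11951 = -23902)
K = 16880 (K = 6866 + 10014 = 16880)
(D + K) - S(-11, 1) = (-23902 + 16880) - (10 + 1) = -7022 - 1*11 = -7022 - 11 = -7033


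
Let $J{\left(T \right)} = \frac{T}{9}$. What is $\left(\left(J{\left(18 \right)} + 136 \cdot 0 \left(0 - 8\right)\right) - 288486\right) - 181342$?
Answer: $-469826$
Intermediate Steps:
$J{\left(T \right)} = \frac{T}{9}$ ($J{\left(T \right)} = T \frac{1}{9} = \frac{T}{9}$)
$\left(\left(J{\left(18 \right)} + 136 \cdot 0 \left(0 - 8\right)\right) - 288486\right) - 181342 = \left(\left(\frac{1}{9} \cdot 18 + 136 \cdot 0 \left(0 - 8\right)\right) - 288486\right) - 181342 = \left(\left(2 + 136 \cdot 0 \left(-8\right)\right) - 288486\right) - 181342 = \left(\left(2 + 136 \cdot 0\right) - 288486\right) - 181342 = \left(\left(2 + 0\right) - 288486\right) - 181342 = \left(2 - 288486\right) - 181342 = -288484 - 181342 = -469826$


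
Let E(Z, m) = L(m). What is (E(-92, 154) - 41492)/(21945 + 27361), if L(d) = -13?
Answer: -41505/49306 ≈ -0.84178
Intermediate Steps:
E(Z, m) = -13
(E(-92, 154) - 41492)/(21945 + 27361) = (-13 - 41492)/(21945 + 27361) = -41505/49306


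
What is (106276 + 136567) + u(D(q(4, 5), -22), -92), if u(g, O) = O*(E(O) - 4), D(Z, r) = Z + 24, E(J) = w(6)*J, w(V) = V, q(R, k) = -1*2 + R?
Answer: 293995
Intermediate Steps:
q(R, k) = -2 + R
E(J) = 6*J
D(Z, r) = 24 + Z
u(g, O) = O*(-4 + 6*O) (u(g, O) = O*(6*O - 4) = O*(-4 + 6*O))
(106276 + 136567) + u(D(q(4, 5), -22), -92) = (106276 + 136567) + 2*(-92)*(-2 + 3*(-92)) = 242843 + 2*(-92)*(-2 - 276) = 242843 + 2*(-92)*(-278) = 242843 + 51152 = 293995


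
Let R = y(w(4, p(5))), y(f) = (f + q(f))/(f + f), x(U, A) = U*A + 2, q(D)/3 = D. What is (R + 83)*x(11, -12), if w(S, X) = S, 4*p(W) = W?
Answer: -11050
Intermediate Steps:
p(W) = W/4
q(D) = 3*D
x(U, A) = 2 + A*U (x(U, A) = A*U + 2 = 2 + A*U)
y(f) = 2 (y(f) = (f + 3*f)/(f + f) = (4*f)/((2*f)) = (4*f)*(1/(2*f)) = 2)
R = 2
(R + 83)*x(11, -12) = (2 + 83)*(2 - 12*11) = 85*(2 - 132) = 85*(-130) = -11050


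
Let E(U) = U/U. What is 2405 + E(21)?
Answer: 2406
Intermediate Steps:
E(U) = 1
2405 + E(21) = 2405 + 1 = 2406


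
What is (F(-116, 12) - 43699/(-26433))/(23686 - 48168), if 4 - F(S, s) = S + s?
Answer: -32567/7271154 ≈ -0.0044789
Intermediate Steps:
F(S, s) = 4 - S - s (F(S, s) = 4 - (S + s) = 4 + (-S - s) = 4 - S - s)
(F(-116, 12) - 43699/(-26433))/(23686 - 48168) = ((4 - 1*(-116) - 1*12) - 43699/(-26433))/(23686 - 48168) = ((4 + 116 - 12) - 43699*(-1/26433))/(-24482) = (108 + 491/297)*(-1/24482) = (32567/297)*(-1/24482) = -32567/7271154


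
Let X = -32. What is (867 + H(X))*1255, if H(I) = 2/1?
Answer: 1090595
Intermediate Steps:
H(I) = 2 (H(I) = 2*1 = 2)
(867 + H(X))*1255 = (867 + 2)*1255 = 869*1255 = 1090595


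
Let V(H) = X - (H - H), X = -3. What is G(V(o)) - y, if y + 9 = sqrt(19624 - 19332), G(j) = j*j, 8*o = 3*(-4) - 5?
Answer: 18 - 2*sqrt(73) ≈ 0.91199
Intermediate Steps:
o = -17/8 (o = (3*(-4) - 5)/8 = (-12 - 5)/8 = (1/8)*(-17) = -17/8 ≈ -2.1250)
V(H) = -3 (V(H) = -3 - (H - H) = -3 - 1*0 = -3 + 0 = -3)
G(j) = j**2
y = -9 + 2*sqrt(73) (y = -9 + sqrt(19624 - 19332) = -9 + sqrt(292) = -9 + 2*sqrt(73) ≈ 8.0880)
G(V(o)) - y = (-3)**2 - (-9 + 2*sqrt(73)) = 9 + (9 - 2*sqrt(73)) = 18 - 2*sqrt(73)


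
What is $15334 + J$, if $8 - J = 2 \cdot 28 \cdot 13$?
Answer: $14614$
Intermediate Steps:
$J = -720$ ($J = 8 - 2 \cdot 28 \cdot 13 = 8 - 56 \cdot 13 = 8 - 728 = -720$)
$15334 + J = 15334 - 720 = 14614$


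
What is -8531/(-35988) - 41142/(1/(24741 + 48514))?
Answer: -108462693264949/35988 ≈ -3.0139e+9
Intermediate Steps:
-8531/(-35988) - 41142/(1/(24741 + 48514)) = -8531*(-1/35988) - 41142/(1/73255) = 8531/35988 - 41142/1/73255 = 8531/35988 - 41142*73255 = 8531/35988 - 3013857210 = -108462693264949/35988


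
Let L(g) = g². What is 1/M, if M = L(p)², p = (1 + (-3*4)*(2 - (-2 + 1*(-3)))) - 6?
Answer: 1/62742241 ≈ 1.5938e-8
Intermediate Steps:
p = -89 (p = (1 - 12*(2 - (-2 - 3))) - 6 = (1 - 12*(2 - 1*(-5))) - 6 = (1 - 12*(2 + 5)) - 6 = (1 - 12*7) - 6 = (1 - 84) - 6 = -83 - 6 = -89)
M = 62742241 (M = ((-89)²)² = 7921² = 62742241)
1/M = 1/62742241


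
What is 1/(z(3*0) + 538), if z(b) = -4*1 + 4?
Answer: 1/538 ≈ 0.0018587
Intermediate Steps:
z(b) = 0 (z(b) = -4 + 4 = 0)
1/(z(3*0) + 538) = 1/(0 + 538) = 1/538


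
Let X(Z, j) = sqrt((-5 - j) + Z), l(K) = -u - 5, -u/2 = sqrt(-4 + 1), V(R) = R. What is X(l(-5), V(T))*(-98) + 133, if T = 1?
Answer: 133 - 98*sqrt(-11 + 2*I*sqrt(3)) ≈ 82.43 - 328.94*I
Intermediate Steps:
u = -2*I*sqrt(3) (u = -2*sqrt(-4 + 1) = -2*I*sqrt(3) ≈ -3.4641*I)
l(K) = -5 + 2*I*sqrt(3) (l(K) = -(-2)*I*sqrt(3) - 5 = 2*I*sqrt(3) - 5 = -5 + 2*I*sqrt(3))
X(Z, j) = sqrt(-5 + Z - j)
X(l(-5), V(T))*(-98) + 133 = sqrt(-5 + (-5 + 2*I*sqrt(3)) - 1*1)*(-98) + 133 = sqrt(-5 + (-5 + 2*I*sqrt(3)) - 1)*(-98) + 133 = sqrt(-11 + 2*I*sqrt(3))*(-98) + 133 = -98*sqrt(-11 + 2*I*sqrt(3)) + 133 = 133 - 98*sqrt(-11 + 2*I*sqrt(3))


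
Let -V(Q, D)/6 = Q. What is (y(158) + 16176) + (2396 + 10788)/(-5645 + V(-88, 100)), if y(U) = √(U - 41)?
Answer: 82759408/5117 + 3*√13 ≈ 16184.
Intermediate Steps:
V(Q, D) = -6*Q
y(U) = √(-41 + U)
(y(158) + 16176) + (2396 + 10788)/(-5645 + V(-88, 100)) = (√(-41 + 158) + 16176) + (2396 + 10788)/(-5645 - 6*(-88)) = (√117 + 16176) + 13184/(-5645 + 528) = (3*√13 + 16176) + 13184/(-5117) = (16176 + 3*√13) + 13184*(-1/5117) = (16176 + 3*√13) - 13184/5117 = 82759408/5117 + 3*√13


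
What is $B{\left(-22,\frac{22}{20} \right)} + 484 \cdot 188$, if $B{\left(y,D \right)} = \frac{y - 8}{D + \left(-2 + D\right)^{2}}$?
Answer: $\frac{17376472}{191} \approx 90976.0$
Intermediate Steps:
$B{\left(y,D \right)} = \frac{-8 + y}{D + \left(-2 + D\right)^{2}}$
$B{\left(-22,\frac{22}{20} \right)} + 484 \cdot 188 = \frac{-8 - 22}{\frac{22}{20} + \left(-2 + \frac{22}{20}\right)^{2}} + 484 \cdot 188 = \frac{1}{22 \cdot \frac{1}{20} + \left(-2 + 22 \cdot \frac{1}{20}\right)^{2}} \left(-30\right) + 90992 = \frac{1}{\frac{11}{10} + \left(-2 + \frac{11}{10}\right)^{2}} \left(-30\right) + 90992 = \frac{1}{\frac{11}{10} + \left(- \frac{9}{10}\right)^{2}} \left(-30\right) + 90992 = \frac{1}{\frac{11}{10} + \frac{81}{100}} \left(-30\right) + 90992 = \frac{1}{\frac{191}{100}} \left(-30\right) + 90992 = \frac{100}{191} \left(-30\right) + 90992 = - \frac{3000}{191} + 90992 = \frac{17376472}{191}$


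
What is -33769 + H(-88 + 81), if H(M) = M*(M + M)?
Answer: -33671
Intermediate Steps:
H(M) = 2*M² (H(M) = M*(2*M) = 2*M²)
-33769 + H(-88 + 81) = -33769 + 2*(-88 + 81)² = -33769 + 2*(-7)² = -33769 + 2*49 = -33769 + 98 = -33671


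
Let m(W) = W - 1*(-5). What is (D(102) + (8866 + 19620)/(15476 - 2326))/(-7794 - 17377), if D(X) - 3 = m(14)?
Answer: -158893/165499325 ≈ -0.00096008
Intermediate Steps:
m(W) = 5 + W (m(W) = W + 5 = 5 + W)
D(X) = 22 (D(X) = 3 + (5 + 14) = 3 + 19 = 22)
(D(102) + (8866 + 19620)/(15476 - 2326))/(-7794 - 17377) = (22 + (8866 + 19620)/(15476 - 2326))/(-7794 - 17377) = (22 + 28486/13150)/(-25171) = (22 + 28486*(1/13150))*(-1/25171) = (22 + 14243/6575)*(-1/25171) = (158893/6575)*(-1/25171) = -158893/165499325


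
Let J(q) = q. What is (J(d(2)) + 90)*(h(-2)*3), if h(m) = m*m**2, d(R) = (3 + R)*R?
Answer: -2400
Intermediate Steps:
d(R) = R*(3 + R)
h(m) = m**3
(J(d(2)) + 90)*(h(-2)*3) = (2*(3 + 2) + 90)*((-2)**3*3) = (2*5 + 90)*(-8*3) = (10 + 90)*(-24) = 100*(-24) = -2400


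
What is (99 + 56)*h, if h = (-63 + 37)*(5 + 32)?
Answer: -149110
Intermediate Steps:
h = -962 (h = -26*37 = -962)
(99 + 56)*h = (99 + 56)*(-962) = 155*(-962) = -149110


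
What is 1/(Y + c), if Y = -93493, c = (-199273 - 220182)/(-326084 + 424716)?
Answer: -98632/9221821031 ≈ -1.0695e-5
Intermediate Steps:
c = -419455/98632 ≈ -4.2527
1/(Y + c) = 1/(-93493 - 419455/98632) = 1/(-9221821031/98632) = -98632/9221821031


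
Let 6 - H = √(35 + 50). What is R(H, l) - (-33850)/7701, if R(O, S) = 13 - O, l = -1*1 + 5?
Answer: 87757/7701 + √85 ≈ 20.615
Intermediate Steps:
l = 4 (l = -1 + 5 = 4)
H = 6 - √85 (H = 6 - √(35 + 50) = 6 - √85 ≈ -3.2195)
R(H, l) - (-33850)/7701 = (13 - (6 - √85)) - (-33850)/7701 = (13 + (-6 + √85)) - (-33850)/7701 = (7 + √85) - 1*(-33850/7701) = (7 + √85) + 33850/7701 = 87757/7701 + √85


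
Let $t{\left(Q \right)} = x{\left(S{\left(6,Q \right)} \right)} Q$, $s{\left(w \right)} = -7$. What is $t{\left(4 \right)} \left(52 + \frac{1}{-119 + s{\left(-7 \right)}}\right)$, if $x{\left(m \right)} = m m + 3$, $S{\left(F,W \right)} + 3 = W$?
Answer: $\frac{52408}{63} \approx 831.87$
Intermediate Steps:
$S{\left(F,W \right)} = -3 + W$
$x{\left(m \right)} = 3 + m^{2}$ ($x{\left(m \right)} = m^{2} + 3 = 3 + m^{2}$)
$t{\left(Q \right)} = Q \left(3 + \left(-3 + Q\right)^{2}\right)$ ($t{\left(Q \right)} = \left(3 + \left(-3 + Q\right)^{2}\right) Q = Q \left(3 + \left(-3 + Q\right)^{2}\right)$)
$t{\left(4 \right)} \left(52 + \frac{1}{-119 + s{\left(-7 \right)}}\right) = 4 \left(3 + \left(-3 + 4\right)^{2}\right) \left(52 + \frac{1}{-119 - 7}\right) = 4 \left(3 + 1^{2}\right) \left(52 + \frac{1}{-126}\right) = 4 \left(3 + 1\right) \left(52 - \frac{1}{126}\right) = 4 \cdot 4 \cdot \frac{6551}{126} = 16 \cdot \frac{6551}{126} = \frac{52408}{63}$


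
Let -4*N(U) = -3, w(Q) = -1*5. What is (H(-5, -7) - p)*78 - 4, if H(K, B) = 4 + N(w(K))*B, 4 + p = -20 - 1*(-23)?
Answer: -47/2 ≈ -23.500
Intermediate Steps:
w(Q) = -5
p = -1 (p = -4 + (-20 - 1*(-23)) = -4 + (-20 + 23) = -4 + 3 = -1)
N(U) = ¾ (N(U) = -¼*(-3) = ¾)
H(K, B) = 4 + 3*B/4
(H(-5, -7) - p)*78 - 4 = ((4 + (¾)*(-7)) - 1*(-1))*78 - 4 = ((4 - 21/4) + 1)*78 - 4 = (-5/4 + 1)*78 - 4 = -¼*78 - 4 = -39/2 - 4 = -47/2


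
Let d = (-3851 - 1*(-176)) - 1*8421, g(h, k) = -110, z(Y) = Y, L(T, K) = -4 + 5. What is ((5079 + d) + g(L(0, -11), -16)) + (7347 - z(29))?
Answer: 191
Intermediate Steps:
L(T, K) = 1
d = -12096 (d = (-3851 + 176) - 8421 = -3675 - 8421 = -12096)
((5079 + d) + g(L(0, -11), -16)) + (7347 - z(29)) = ((5079 - 12096) - 110) + (7347 - 1*29) = (-7017 - 110) + (7347 - 29) = -7127 + 7318 = 191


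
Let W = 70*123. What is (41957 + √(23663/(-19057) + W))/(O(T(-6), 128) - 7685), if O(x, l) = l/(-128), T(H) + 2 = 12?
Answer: -41957/7686 - √3126436288099/146472102 ≈ -5.4710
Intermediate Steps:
T(H) = 10 (T(H) = -2 + 12 = 10)
O(x, l) = -l/128 (O(x, l) = l*(-1/128) = -l/128)
W = 8610
(41957 + √(23663/(-19057) + W))/(O(T(-6), 128) - 7685) = (41957 + √(23663/(-19057) + 8610))/(-1/128*128 - 7685) = (41957 + √(23663*(-1/19057) + 8610))/(-1 - 7685) = (41957 + √(-23663/19057 + 8610))/(-7686) = (41957 + √(164057107/19057))*(-1/7686) = (41957 + √3126436288099/19057)*(-1/7686) = -41957/7686 - √3126436288099/146472102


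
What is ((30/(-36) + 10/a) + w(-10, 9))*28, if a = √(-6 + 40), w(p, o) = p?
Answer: -910/3 + 140*√34/17 ≈ -255.31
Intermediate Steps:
a = √34 ≈ 5.8309
((30/(-36) + 10/a) + w(-10, 9))*28 = ((30/(-36) + 10/(√34)) - 10)*28 = ((30*(-1/36) + 10*(√34/34)) - 10)*28 = ((-⅚ + 5*√34/17) - 10)*28 = (-65/6 + 5*√34/17)*28 = -910/3 + 140*√34/17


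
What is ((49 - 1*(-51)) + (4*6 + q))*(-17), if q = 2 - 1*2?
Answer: -2108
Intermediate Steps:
q = 0 (q = 2 - 2 = 0)
((49 - 1*(-51)) + (4*6 + q))*(-17) = ((49 - 1*(-51)) + (4*6 + 0))*(-17) = ((49 + 51) + (24 + 0))*(-17) = (100 + 24)*(-17) = 124*(-17) = -2108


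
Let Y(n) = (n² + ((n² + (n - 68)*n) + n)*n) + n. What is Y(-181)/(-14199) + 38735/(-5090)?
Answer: 4721427783/4818194 ≈ 979.92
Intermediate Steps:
Y(n) = n + n² + n*(n + n² + n*(-68 + n)) (Y(n) = (n² + ((n² + (-68 + n)*n) + n)*n) + n = (n² + ((n² + n*(-68 + n)) + n)*n) + n = (n² + (n + n² + n*(-68 + n))*n) + n = (n² + n*(n + n² + n*(-68 + n))) + n = n + n² + n*(n + n² + n*(-68 + n)))
Y(-181)/(-14199) + 38735/(-5090) = -181*(1 - 66*(-181) + 2*(-181)²)/(-14199) + 38735/(-5090) = -181*(1 + 11946 + 2*32761)*(-1/14199) + 38735*(-1/5090) = -181*(1 + 11946 + 65522)*(-1/14199) - 7747/1018 = -181*77469*(-1/14199) - 7747/1018 = -14021889*(-1/14199) - 7747/1018 = 4673963/4733 - 7747/1018 = 4721427783/4818194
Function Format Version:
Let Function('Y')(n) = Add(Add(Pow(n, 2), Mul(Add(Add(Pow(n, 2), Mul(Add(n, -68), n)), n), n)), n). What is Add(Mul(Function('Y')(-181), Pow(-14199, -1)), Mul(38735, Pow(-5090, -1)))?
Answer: Rational(4721427783, 4818194) ≈ 979.92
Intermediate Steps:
Function('Y')(n) = Add(n, Pow(n, 2), Mul(n, Add(n, Pow(n, 2), Mul(n, Add(-68, n))))) (Function('Y')(n) = Add(Add(Pow(n, 2), Mul(Add(Add(Pow(n, 2), Mul(Add(-68, n), n)), n), n)), n) = Add(Add(Pow(n, 2), Mul(Add(Add(Pow(n, 2), Mul(n, Add(-68, n))), n), n)), n) = Add(Add(Pow(n, 2), Mul(Add(n, Pow(n, 2), Mul(n, Add(-68, n))), n)), n) = Add(Add(Pow(n, 2), Mul(n, Add(n, Pow(n, 2), Mul(n, Add(-68, n))))), n) = Add(n, Pow(n, 2), Mul(n, Add(n, Pow(n, 2), Mul(n, Add(-68, n))))))
Add(Mul(Function('Y')(-181), Pow(-14199, -1)), Mul(38735, Pow(-5090, -1))) = Add(Mul(Mul(-181, Add(1, Mul(-66, -181), Mul(2, Pow(-181, 2)))), Pow(-14199, -1)), Mul(38735, Pow(-5090, -1))) = Add(Mul(Mul(-181, Add(1, 11946, Mul(2, 32761))), Rational(-1, 14199)), Mul(38735, Rational(-1, 5090))) = Add(Mul(Mul(-181, Add(1, 11946, 65522)), Rational(-1, 14199)), Rational(-7747, 1018)) = Add(Mul(Mul(-181, 77469), Rational(-1, 14199)), Rational(-7747, 1018)) = Add(Mul(-14021889, Rational(-1, 14199)), Rational(-7747, 1018)) = Add(Rational(4673963, 4733), Rational(-7747, 1018)) = Rational(4721427783, 4818194)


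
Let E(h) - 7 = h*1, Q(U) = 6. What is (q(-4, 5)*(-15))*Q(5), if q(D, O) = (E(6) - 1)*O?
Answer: -5400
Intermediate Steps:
E(h) = 7 + h (E(h) = 7 + h*1 = 7 + h)
q(D, O) = 12*O (q(D, O) = ((7 + 6) - 1)*O = (13 - 1)*O = 12*O)
(q(-4, 5)*(-15))*Q(5) = ((12*5)*(-15))*6 = (60*(-15))*6 = -900*6 = -5400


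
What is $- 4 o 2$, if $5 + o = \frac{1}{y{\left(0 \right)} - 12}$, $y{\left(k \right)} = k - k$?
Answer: $\frac{122}{3} \approx 40.667$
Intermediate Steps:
$y{\left(k \right)} = 0$
$o = - \frac{61}{12}$ ($o = -5 + \frac{1}{0 - 12} = -5 + \frac{1}{-12} = -5 - \frac{1}{12} = - \frac{61}{12} \approx -5.0833$)
$- 4 o 2 = \left(-4\right) \left(- \frac{61}{12}\right) 2 = \frac{61}{3} \cdot 2 = \frac{122}{3}$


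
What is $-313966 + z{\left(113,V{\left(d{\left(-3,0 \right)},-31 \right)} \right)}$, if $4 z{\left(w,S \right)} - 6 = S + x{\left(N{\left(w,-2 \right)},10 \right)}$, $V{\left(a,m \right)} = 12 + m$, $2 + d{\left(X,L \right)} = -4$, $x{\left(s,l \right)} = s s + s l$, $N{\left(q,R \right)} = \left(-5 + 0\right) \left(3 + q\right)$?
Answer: $- \frac{925277}{4} \approx -2.3132 \cdot 10^{5}$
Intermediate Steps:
$N{\left(q,R \right)} = -15 - 5 q$ ($N{\left(q,R \right)} = - 5 \left(3 + q\right) = -15 - 5 q$)
$x{\left(s,l \right)} = s^{2} + l s$
$d{\left(X,L \right)} = -6$ ($d{\left(X,L \right)} = -2 - 4 = -6$)
$z{\left(w,S \right)} = \frac{3}{2} + \frac{S}{4} + \frac{\left(-15 - 5 w\right) \left(-5 - 5 w\right)}{4}$ ($z{\left(w,S \right)} = \frac{3}{2} + \frac{S + \left(-15 - 5 w\right) \left(10 - \left(15 + 5 w\right)\right)}{4} = \frac{3}{2} + \frac{S + \left(-15 - 5 w\right) \left(-5 - 5 w\right)}{4} = \frac{3}{2} + \left(\frac{S}{4} + \frac{\left(-15 - 5 w\right) \left(-5 - 5 w\right)}{4}\right) = \frac{3}{2} + \frac{S}{4} + \frac{\left(-15 - 5 w\right) \left(-5 - 5 w\right)}{4}$)
$-313966 + z{\left(113,V{\left(d{\left(-3,0 \right)},-31 \right)} \right)} = -313966 + \left(\frac{3}{2} + \frac{12 - 31}{4} + \frac{25 \left(1 + 113\right) \left(3 + 113\right)}{4}\right) = -313966 + \left(\frac{3}{2} + \frac{1}{4} \left(-19\right) + \frac{25}{4} \cdot 114 \cdot 116\right) = -313966 + \left(\frac{3}{2} - \frac{19}{4} + 82650\right) = -313966 + \frac{330587}{4} = - \frac{925277}{4}$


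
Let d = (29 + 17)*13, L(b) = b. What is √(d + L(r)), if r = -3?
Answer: √595 ≈ 24.393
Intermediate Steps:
d = 598 (d = 46*13 = 598)
√(d + L(r)) = √(598 - 3) = √595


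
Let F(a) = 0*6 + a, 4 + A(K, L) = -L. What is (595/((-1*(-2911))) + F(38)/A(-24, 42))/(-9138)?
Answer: 20812/305908257 ≈ 6.8033e-5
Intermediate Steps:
A(K, L) = -4 - L
F(a) = a (F(a) = 0 + a = a)
(595/((-1*(-2911))) + F(38)/A(-24, 42))/(-9138) = (595/((-1*(-2911))) + 38/(-4 - 1*42))/(-9138) = (595/2911 + 38/(-4 - 42))*(-1/9138) = (595*(1/2911) + 38/(-46))*(-1/9138) = (595/2911 + 38*(-1/46))*(-1/9138) = (595/2911 - 19/23)*(-1/9138) = -41624/66953*(-1/9138) = 20812/305908257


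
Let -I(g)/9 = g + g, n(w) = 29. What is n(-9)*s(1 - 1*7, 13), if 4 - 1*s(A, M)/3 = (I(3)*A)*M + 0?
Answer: -366096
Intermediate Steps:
I(g) = -18*g (I(g) = -9*(g + g) = -18*g)
s(A, M) = 12 + 162*A*M (s(A, M) = 12 - 3*(((-18*3)*A)*M + 0) = 12 - 3*((-54*A)*M + 0) = 12 - 3*(-54*A*M + 0) = 12 - (-162)*A*M = 12 + 162*A*M)
n(-9)*s(1 - 1*7, 13) = 29*(12 + 162*(1 - 1*7)*13) = 29*(12 + 162*(1 - 7)*13) = 29*(12 + 162*(-6)*13) = 29*(12 - 12636) = 29*(-12624) = -366096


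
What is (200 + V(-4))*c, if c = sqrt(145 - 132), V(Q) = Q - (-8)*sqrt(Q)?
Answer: sqrt(13)*(196 + 16*I) ≈ 706.69 + 57.689*I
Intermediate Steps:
V(Q) = Q + 8*sqrt(Q)
c = sqrt(13) ≈ 3.6056
(200 + V(-4))*c = (200 + (-4 + 8*sqrt(-4)))*sqrt(13) = (200 + (-4 + 8*(2*I)))*sqrt(13) = (200 + (-4 + 16*I))*sqrt(13) = (196 + 16*I)*sqrt(13) = sqrt(13)*(196 + 16*I)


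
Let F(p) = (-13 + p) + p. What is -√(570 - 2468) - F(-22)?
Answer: 57 - I*√1898 ≈ 57.0 - 43.566*I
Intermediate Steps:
F(p) = -13 + 2*p
-√(570 - 2468) - F(-22) = -√(570 - 2468) - (-13 + 2*(-22)) = -√(-1898) - (-13 - 44) = -I*√1898 - 1*(-57) = -I*√1898 + 57 = 57 - I*√1898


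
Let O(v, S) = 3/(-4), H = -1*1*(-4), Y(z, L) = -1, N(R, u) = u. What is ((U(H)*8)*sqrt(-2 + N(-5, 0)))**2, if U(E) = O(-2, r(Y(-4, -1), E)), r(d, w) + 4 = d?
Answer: -72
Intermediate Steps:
r(d, w) = -4 + d
H = 4 (H = -1*(-4) = 4)
O(v, S) = -3/4 (O(v, S) = 3*(-1/4) = -3/4)
U(E) = -3/4
((U(H)*8)*sqrt(-2 + N(-5, 0)))**2 = ((-3/4*8)*sqrt(-2 + 0))**2 = (-6*I*sqrt(2))**2 = -72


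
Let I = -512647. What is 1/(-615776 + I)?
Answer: -1/1128423 ≈ -8.8619e-7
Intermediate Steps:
1/(-615776 + I) = 1/(-615776 - 512647) = 1/(-1128423) = -1/1128423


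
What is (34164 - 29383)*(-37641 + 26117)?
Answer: -55096244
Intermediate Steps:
(34164 - 29383)*(-37641 + 26117) = 4781*(-11524) = -55096244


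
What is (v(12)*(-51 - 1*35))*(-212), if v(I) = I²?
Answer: 2625408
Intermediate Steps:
(v(12)*(-51 - 1*35))*(-212) = (12²*(-51 - 1*35))*(-212) = (144*(-51 - 35))*(-212) = (144*(-86))*(-212) = -12384*(-212) = 2625408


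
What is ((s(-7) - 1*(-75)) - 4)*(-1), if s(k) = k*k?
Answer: -120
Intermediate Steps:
s(k) = k²
((s(-7) - 1*(-75)) - 4)*(-1) = (((-7)² - 1*(-75)) - 4)*(-1) = ((49 + 75) - 4)*(-1) = (124 - 4)*(-1) = 120*(-1) = -120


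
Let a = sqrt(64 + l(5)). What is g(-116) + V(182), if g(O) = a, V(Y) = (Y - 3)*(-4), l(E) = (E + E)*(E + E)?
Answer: -716 + 2*sqrt(41) ≈ -703.19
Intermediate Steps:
l(E) = 4*E**2 (l(E) = (2*E)*(2*E) = 4*E**2)
V(Y) = 12 - 4*Y (V(Y) = (-3 + Y)*(-4) = 12 - 4*Y)
a = 2*sqrt(41) (a = sqrt(64 + 4*5**2) = sqrt(64 + 4*25) = sqrt(64 + 100) = sqrt(164) = 2*sqrt(41) ≈ 12.806)
g(O) = 2*sqrt(41)
g(-116) + V(182) = 2*sqrt(41) + (12 - 4*182) = 2*sqrt(41) + (12 - 728) = 2*sqrt(41) - 716 = -716 + 2*sqrt(41)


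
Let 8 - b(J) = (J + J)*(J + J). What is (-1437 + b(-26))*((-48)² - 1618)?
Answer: -2835238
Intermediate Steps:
b(J) = 8 - 4*J² (b(J) = 8 - (J + J)*(J + J) = 8 - 2*J*2*J = 8 - 4*J²)
(-1437 + b(-26))*((-48)² - 1618) = (-1437 + (8 - 4*(-26)²))*((-48)² - 1618) = (-1437 + (8 - 4*676))*(2304 - 1618) = (-1437 + (8 - 2704))*686 = (-1437 - 2696)*686 = -4133*686 = -2835238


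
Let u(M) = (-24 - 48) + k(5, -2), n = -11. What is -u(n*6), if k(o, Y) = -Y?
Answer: 70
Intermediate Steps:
u(M) = -70 (u(M) = (-24 - 48) - 1*(-2) = -72 + 2 = -70)
-u(n*6) = -1*(-70) = 70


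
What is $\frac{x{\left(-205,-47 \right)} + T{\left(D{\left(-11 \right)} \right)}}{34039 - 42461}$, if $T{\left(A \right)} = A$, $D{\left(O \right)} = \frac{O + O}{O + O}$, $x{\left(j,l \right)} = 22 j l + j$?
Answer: $- \frac{105883}{4211} \approx -25.144$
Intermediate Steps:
$x{\left(j,l \right)} = j + 22 j l$ ($x{\left(j,l \right)} = 22 j l + j = j + 22 j l$)
$D{\left(O \right)} = 1$ ($D{\left(O \right)} = \frac{2 O}{2 O} = 2 O \frac{1}{2 O} = 1$)
$\frac{x{\left(-205,-47 \right)} + T{\left(D{\left(-11 \right)} \right)}}{34039 - 42461} = \frac{- 205 \left(1 + 22 \left(-47\right)\right) + 1}{34039 - 42461} = \frac{- 205 \left(1 - 1034\right) + 1}{-8422} = \left(\left(-205\right) \left(-1033\right) + 1\right) \left(- \frac{1}{8422}\right) = \left(211765 + 1\right) \left(- \frac{1}{8422}\right) = 211766 \left(- \frac{1}{8422}\right) = - \frac{105883}{4211}$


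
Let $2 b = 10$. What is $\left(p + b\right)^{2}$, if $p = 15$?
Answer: $400$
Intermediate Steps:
$b = 5$ ($b = \frac{1}{2} \cdot 10 = 5$)
$\left(p + b\right)^{2} = \left(15 + 5\right)^{2} = 20^{2} = 400$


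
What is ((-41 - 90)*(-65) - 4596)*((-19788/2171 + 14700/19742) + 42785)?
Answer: 3592549867677853/21429941 ≈ 1.6764e+8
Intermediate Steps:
((-41 - 90)*(-65) - 4596)*((-19788/2171 + 14700/19742) + 42785) = (-131*(-65) - 4596)*((-19788*1/2171 + 14700*(1/19742)) + 42785) = (8515 - 4596)*((-19788/2171 + 7350/9871) + 42785) = 3919*(-179370498/21429941 + 42785) = 3919*(916700655187/21429941) = 3592549867677853/21429941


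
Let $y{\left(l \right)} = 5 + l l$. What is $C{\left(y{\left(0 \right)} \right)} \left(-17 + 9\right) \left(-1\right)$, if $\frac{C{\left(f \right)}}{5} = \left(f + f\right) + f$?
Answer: $600$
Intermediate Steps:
$y{\left(l \right)} = 5 + l^{2}$
$C{\left(f \right)} = 15 f$ ($C{\left(f \right)} = 5 \left(\left(f + f\right) + f\right) = 5 \left(2 f + f\right) = 5 \cdot 3 f = 15 f$)
$C{\left(y{\left(0 \right)} \right)} \left(-17 + 9\right) \left(-1\right) = 15 \left(5 + 0^{2}\right) \left(-17 + 9\right) \left(-1\right) = 15 \left(5 + 0\right) \left(\left(-8\right) \left(-1\right)\right) = 15 \cdot 5 \cdot 8 = 75 \cdot 8 = 600$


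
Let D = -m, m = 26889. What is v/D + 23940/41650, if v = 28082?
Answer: -7512752/15998955 ≈ -0.46958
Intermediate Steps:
D = -26889 (D = -1*26889 = -26889)
v/D + 23940/41650 = 28082/(-26889) + 23940/41650 = 28082*(-1/26889) + 23940*(1/41650) = -28082/26889 + 342/595 = -7512752/15998955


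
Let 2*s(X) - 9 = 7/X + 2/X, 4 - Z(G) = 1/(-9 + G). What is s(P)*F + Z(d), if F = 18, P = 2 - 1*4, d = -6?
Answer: 1337/30 ≈ 44.567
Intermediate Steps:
Z(G) = 4 - 1/(-9 + G)
P = -2 (P = 2 - 4 = -2)
s(X) = 9/2 + 9/(2*X) (s(X) = 9/2 + (7/X + 2/X)/2 = 9/2 + (9/X)/2 = 9/2 + 9/(2*X))
s(P)*F + Z(d) = ((9/2)*(1 - 2)/(-2))*18 + (-37 + 4*(-6))/(-9 - 6) = ((9/2)*(-½)*(-1))*18 + (-37 - 24)/(-15) = (9/4)*18 - 1/15*(-61) = 81/2 + 61/15 = 1337/30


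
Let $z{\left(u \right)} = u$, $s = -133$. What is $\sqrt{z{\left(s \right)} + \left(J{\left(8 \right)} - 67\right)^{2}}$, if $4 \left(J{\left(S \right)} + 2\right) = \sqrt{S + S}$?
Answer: $3 \sqrt{499} \approx 67.015$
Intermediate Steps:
$J{\left(S \right)} = -2 + \frac{\sqrt{2} \sqrt{S}}{4}$ ($J{\left(S \right)} = -2 + \frac{\sqrt{S + S}}{4} = -2 + \frac{\sqrt{2 S}}{4} = -2 + \frac{\sqrt{2} \sqrt{S}}{4}$)
$\sqrt{z{\left(s \right)} + \left(J{\left(8 \right)} - 67\right)^{2}} = \sqrt{-133 + \left(\left(-2 + \frac{\sqrt{2} \sqrt{8}}{4}\right) - 67\right)^{2}} = \sqrt{-133 + \left(\left(-2 + \frac{\sqrt{2} \cdot 2 \sqrt{2}}{4}\right) - 67\right)^{2}} = \sqrt{-133 + \left(\left(-2 + 1\right) - 67\right)^{2}} = \sqrt{-133 + \left(-1 - 67\right)^{2}} = \sqrt{-133 + \left(-68\right)^{2}} = \sqrt{-133 + 4624} = \sqrt{4491} = 3 \sqrt{499}$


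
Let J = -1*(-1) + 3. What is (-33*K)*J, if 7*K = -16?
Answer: 2112/7 ≈ 301.71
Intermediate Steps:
K = -16/7 (K = (⅐)*(-16) = -16/7 ≈ -2.2857)
J = 4 (J = 1 + 3 = 4)
(-33*K)*J = -33*(-16/7)*4 = (528/7)*4 = 2112/7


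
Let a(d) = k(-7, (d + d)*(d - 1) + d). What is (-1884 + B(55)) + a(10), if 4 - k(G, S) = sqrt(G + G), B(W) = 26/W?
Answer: -103374/55 - I*sqrt(14) ≈ -1879.5 - 3.7417*I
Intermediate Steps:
k(G, S) = 4 - sqrt(2)*sqrt(G) (k(G, S) = 4 - sqrt(G + G) = 4 - sqrt(2*G) = 4 - sqrt(2)*sqrt(G))
a(d) = 4 - I*sqrt(14) (a(d) = 4 - sqrt(2)*sqrt(-7) = 4 - sqrt(2)*I*sqrt(7) = 4 - I*sqrt(14))
(-1884 + B(55)) + a(10) = (-1884 + 26/55) + (4 - I*sqrt(14)) = -103594/55 + (4 - I*sqrt(14)) = -103374/55 - I*sqrt(14)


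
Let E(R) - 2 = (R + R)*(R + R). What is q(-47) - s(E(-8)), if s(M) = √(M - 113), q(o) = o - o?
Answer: -√145 ≈ -12.042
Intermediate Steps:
q(o) = 0
E(R) = 2 + 4*R² (E(R) = 2 + (R + R)*(R + R) = 2 + (2*R)*(2*R) = 2 + 4*R²)
s(M) = √(-113 + M)
q(-47) - s(E(-8)) = 0 - √(-113 + (2 + 4*(-8)²)) = 0 - √(-113 + (2 + 4*64)) = 0 - √(-113 + (2 + 256)) = 0 - √(-113 + 258) = 0 - √145 = -√145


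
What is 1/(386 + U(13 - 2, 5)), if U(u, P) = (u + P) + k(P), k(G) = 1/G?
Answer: 5/2011 ≈ 0.0024863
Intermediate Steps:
k(G) = 1/G
U(u, P) = P + u + 1/P (U(u, P) = (u + P) + 1/P = (P + u) + 1/P = P + u + 1/P)
1/(386 + U(13 - 2, 5)) = 1/(386 + (5 + (13 - 2) + 1/5)) = 1/(386 + (5 + 11 + 1/5)) = 1/(386 + 81/5) = 1/(2011/5) = 5/2011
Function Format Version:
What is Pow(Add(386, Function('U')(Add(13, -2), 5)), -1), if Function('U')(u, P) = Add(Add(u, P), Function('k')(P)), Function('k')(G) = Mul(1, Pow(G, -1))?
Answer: Rational(5, 2011) ≈ 0.0024863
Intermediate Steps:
Function('k')(G) = Pow(G, -1)
Function('U')(u, P) = Add(P, u, Pow(P, -1)) (Function('U')(u, P) = Add(Add(u, P), Pow(P, -1)) = Add(Add(P, u), Pow(P, -1)) = Add(P, u, Pow(P, -1)))
Pow(Add(386, Function('U')(Add(13, -2), 5)), -1) = Pow(Add(386, Add(5, Add(13, -2), Pow(5, -1))), -1) = Pow(Add(386, Add(5, 11, Rational(1, 5))), -1) = Pow(Add(386, Rational(81, 5)), -1) = Pow(Rational(2011, 5), -1) = Rational(5, 2011)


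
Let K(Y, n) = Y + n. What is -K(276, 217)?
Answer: -493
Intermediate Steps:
-K(276, 217) = -(276 + 217) = -1*493 = -493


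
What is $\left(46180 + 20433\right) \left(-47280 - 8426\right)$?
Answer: $-3710743778$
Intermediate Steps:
$\left(46180 + 20433\right) \left(-47280 - 8426\right) = 66613 \left(-55706\right) = -3710743778$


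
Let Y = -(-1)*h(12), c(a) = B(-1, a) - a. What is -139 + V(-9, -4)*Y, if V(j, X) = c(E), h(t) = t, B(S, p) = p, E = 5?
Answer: -139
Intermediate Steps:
c(a) = 0 (c(a) = a - a = 0)
V(j, X) = 0
Y = 12 (Y = -(-1)*12 = -1*(-12) = 12)
-139 + V(-9, -4)*Y = -139 + 0*12 = -139 + 0 = -139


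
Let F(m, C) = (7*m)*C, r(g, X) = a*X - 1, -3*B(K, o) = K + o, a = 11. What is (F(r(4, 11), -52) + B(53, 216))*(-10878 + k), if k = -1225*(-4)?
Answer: 784965202/3 ≈ 2.6166e+8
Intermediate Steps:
B(K, o) = -K/3 - o/3 (B(K, o) = -(K + o)/3 = -K/3 - o/3)
r(g, X) = -1 + 11*X (r(g, X) = 11*X - 1 = -1 + 11*X)
F(m, C) = 7*C*m
k = 4900
(F(r(4, 11), -52) + B(53, 216))*(-10878 + k) = (7*(-52)*(-1 + 11*11) + (-⅓*53 - ⅓*216))*(-10878 + 4900) = (7*(-52)*(-1 + 121) + (-53/3 - 72))*(-5978) = (7*(-52)*120 - 269/3)*(-5978) = (-43680 - 269/3)*(-5978) = -131309/3*(-5978) = 784965202/3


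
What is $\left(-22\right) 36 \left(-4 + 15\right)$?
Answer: $-8712$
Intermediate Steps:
$\left(-22\right) 36 \left(-4 + 15\right) = \left(-792\right) 11 = -8712$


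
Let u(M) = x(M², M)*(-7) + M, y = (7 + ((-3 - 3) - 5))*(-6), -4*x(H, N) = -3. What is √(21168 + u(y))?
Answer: √84747/2 ≈ 145.56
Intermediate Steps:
x(H, N) = ¾ (x(H, N) = -¼*(-3) = ¾)
y = 24 (y = (7 + (-6 - 5))*(-6) = (7 - 11)*(-6) = -4*(-6) = 24)
u(M) = -21/4 + M (u(M) = (¾)*(-7) + M = -21/4 + M)
√(21168 + u(y)) = √(21168 + (-21/4 + 24)) = √(21168 + 75/4) = √(84747/4) = √84747/2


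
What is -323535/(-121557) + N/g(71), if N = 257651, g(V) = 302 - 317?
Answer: -10438143194/607785 ≈ -17174.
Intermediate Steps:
g(V) = -15
-323535/(-121557) + N/g(71) = -323535/(-121557) + 257651/(-15) = -323535*(-1/121557) + 257651*(-1/15) = 107845/40519 - 257651/15 = -10438143194/607785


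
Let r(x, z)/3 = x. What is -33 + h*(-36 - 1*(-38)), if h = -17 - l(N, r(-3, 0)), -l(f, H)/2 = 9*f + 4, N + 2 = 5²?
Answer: 777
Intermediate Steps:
N = 23 (N = -2 + 5² = -2 + 25 = 23)
r(x, z) = 3*x
l(f, H) = -8 - 18*f (l(f, H) = -2*(9*f + 4) = -2*(4 + 9*f) = -8 - 18*f)
h = 405 (h = -17 - (-8 - 18*23) = -17 - (-8 - 414) = -17 - 1*(-422) = -17 + 422 = 405)
-33 + h*(-36 - 1*(-38)) = -33 + 405*(-36 - 1*(-38)) = -33 + 405*(-36 + 38) = -33 + 405*2 = -33 + 810 = 777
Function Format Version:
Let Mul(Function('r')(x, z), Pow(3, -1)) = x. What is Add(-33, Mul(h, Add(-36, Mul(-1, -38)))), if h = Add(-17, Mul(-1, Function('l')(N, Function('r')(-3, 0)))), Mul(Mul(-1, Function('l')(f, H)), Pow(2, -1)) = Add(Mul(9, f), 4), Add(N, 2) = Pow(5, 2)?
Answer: 777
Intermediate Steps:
N = 23 (N = Add(-2, Pow(5, 2)) = Add(-2, 25) = 23)
Function('r')(x, z) = Mul(3, x)
Function('l')(f, H) = Add(-8, Mul(-18, f)) (Function('l')(f, H) = Mul(-2, Add(Mul(9, f), 4)) = Mul(-2, Add(4, Mul(9, f))) = Add(-8, Mul(-18, f)))
h = 405 (h = Add(-17, Mul(-1, Add(-8, Mul(-18, 23)))) = Add(-17, Mul(-1, Add(-8, -414))) = Add(-17, Mul(-1, -422)) = Add(-17, 422) = 405)
Add(-33, Mul(h, Add(-36, Mul(-1, -38)))) = Add(-33, Mul(405, Add(-36, Mul(-1, -38)))) = Add(-33, Mul(405, Add(-36, 38))) = Add(-33, Mul(405, 2)) = Add(-33, 810) = 777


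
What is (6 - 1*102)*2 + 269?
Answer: 77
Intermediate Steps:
(6 - 1*102)*2 + 269 = (6 - 102)*2 + 269 = -96*2 + 269 = -192 + 269 = 77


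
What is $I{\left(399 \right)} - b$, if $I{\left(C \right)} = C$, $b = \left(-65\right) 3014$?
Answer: $196309$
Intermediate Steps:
$b = -195910$
$I{\left(399 \right)} - b = 399 - -195910 = 399 + 195910 = 196309$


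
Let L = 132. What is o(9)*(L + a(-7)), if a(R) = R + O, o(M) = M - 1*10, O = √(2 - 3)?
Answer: -125 - I ≈ -125.0 - 1.0*I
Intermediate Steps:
O = I (O = √(-1) = I ≈ 1.0*I)
o(M) = -10 + M (o(M) = M - 10 = -10 + M)
a(R) = I + R (a(R) = R + I = I + R)
o(9)*(L + a(-7)) = (-10 + 9)*(132 + (I - 7)) = -(132 + (-7 + I)) = -(125 + I) = -125 - I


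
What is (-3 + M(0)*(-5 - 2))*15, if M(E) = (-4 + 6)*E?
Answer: -45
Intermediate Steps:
M(E) = 2*E
(-3 + M(0)*(-5 - 2))*15 = (-3 + (2*0)*(-5 - 2))*15 = (-3 + 0*(-7))*15 = (-3 + 0)*15 = -3*15 = -45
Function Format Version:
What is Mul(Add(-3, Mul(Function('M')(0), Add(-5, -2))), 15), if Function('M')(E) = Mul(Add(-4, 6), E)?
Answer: -45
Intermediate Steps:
Function('M')(E) = Mul(2, E)
Mul(Add(-3, Mul(Function('M')(0), Add(-5, -2))), 15) = Mul(Add(-3, Mul(Mul(2, 0), Add(-5, -2))), 15) = Mul(Add(-3, Mul(0, -7)), 15) = Mul(Add(-3, 0), 15) = Mul(-3, 15) = -45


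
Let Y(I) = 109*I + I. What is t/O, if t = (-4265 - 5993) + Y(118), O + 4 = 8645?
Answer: 2722/8641 ≈ 0.31501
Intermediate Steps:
O = 8641 (O = -4 + 8645 = 8641)
Y(I) = 110*I
t = 2722 (t = (-4265 - 5993) + 110*118 = -10258 + 12980 = 2722)
t/O = 2722/8641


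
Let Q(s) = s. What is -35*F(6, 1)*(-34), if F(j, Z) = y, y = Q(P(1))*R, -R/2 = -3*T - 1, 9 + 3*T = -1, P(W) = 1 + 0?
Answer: -21420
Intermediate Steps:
P(W) = 1
T = -10/3 (T = -3 + (⅓)*(-1) = -3 - ⅓ = -10/3 ≈ -3.3333)
R = -18 (R = -2*(-3*(-10/3) - 1) = -2*(10 - 1) = -2*9 = -18)
y = -18 (y = 1*(-18) = -18)
F(j, Z) = -18
-35*F(6, 1)*(-34) = -35*(-18)*(-34) = 630*(-34) = -21420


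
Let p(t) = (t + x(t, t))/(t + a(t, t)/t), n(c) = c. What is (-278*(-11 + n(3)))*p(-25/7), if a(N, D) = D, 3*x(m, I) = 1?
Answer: 75616/27 ≈ 2800.6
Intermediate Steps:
x(m, I) = 1/3 (x(m, I) = (1/3)*1 = 1/3)
p(t) = (1/3 + t)/(1 + t) (p(t) = (t + 1/3)/(t + t/t) = (1/3 + t)/(t + 1) = (1/3 + t)/(1 + t))
(-278*(-11 + n(3)))*p(-25/7) = (-278*(-11 + 3))*((1/3 - 25/7)/(1 - 25/7)) = (-278*(-8))*((1/3 - 25*1/7)/(1 - 25*1/7)) = 2224*((1/3 - 25/7)/(1 - 25/7)) = 2224*(-68/21/(-18/7)) = 2224*(-7/18*(-68/21)) = 2224*(34/27) = 75616/27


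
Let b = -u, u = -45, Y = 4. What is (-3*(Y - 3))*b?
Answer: -135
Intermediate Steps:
b = 45 (b = -1*(-45) = 45)
(-3*(Y - 3))*b = -3*(4 - 3)*45 = -3*1*45 = -3*45 = -135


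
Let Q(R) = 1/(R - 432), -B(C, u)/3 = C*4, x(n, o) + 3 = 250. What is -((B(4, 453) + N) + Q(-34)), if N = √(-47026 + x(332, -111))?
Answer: 22369/466 - I*√46779 ≈ 48.002 - 216.28*I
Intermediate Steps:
x(n, o) = 247 (x(n, o) = -3 + 250 = 247)
B(C, u) = -12*C (B(C, u) = -3*C*4 = -12*C)
Q(R) = 1/(-432 + R)
N = I*√46779 (N = √(-47026 + 247) = √(-46779) = I*√46779 ≈ 216.28*I)
-((B(4, 453) + N) + Q(-34)) = -((-12*4 + I*√46779) + 1/(-432 - 34)) = -((-48 + I*√46779) + 1/(-466)) = -((-48 + I*√46779) - 1/466) = -(-22369/466 + I*√46779) = 22369/466 - I*√46779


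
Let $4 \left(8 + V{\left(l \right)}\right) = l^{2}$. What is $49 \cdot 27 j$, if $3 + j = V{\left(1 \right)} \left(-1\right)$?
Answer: $\frac{25137}{4} \approx 6284.3$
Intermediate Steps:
$V{\left(l \right)} = -8 + \frac{l^{2}}{4}$
$j = \frac{19}{4}$ ($j = -3 + \left(-8 + \frac{1^{2}}{4}\right) \left(-1\right) = -3 + \left(-8 + \frac{1}{4} \cdot 1\right) \left(-1\right) = -3 + \left(-8 + \frac{1}{4}\right) \left(-1\right) = -3 - - \frac{31}{4} = -3 + \frac{31}{4} = \frac{19}{4} \approx 4.75$)
$49 \cdot 27 j = 49 \cdot 27 \cdot \frac{19}{4} = 1323 \cdot \frac{19}{4} = \frac{25137}{4}$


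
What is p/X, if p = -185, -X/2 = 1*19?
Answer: 185/38 ≈ 4.8684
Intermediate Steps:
X = -38 (X = -2*19 = -38)
p/X = -185/(-38) = -185*(-1/38) = 185/38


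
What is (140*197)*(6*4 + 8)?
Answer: 882560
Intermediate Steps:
(140*197)*(6*4 + 8) = 27580*(24 + 8) = 27580*32 = 882560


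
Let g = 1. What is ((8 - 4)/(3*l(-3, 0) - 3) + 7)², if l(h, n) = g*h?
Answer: 400/9 ≈ 44.444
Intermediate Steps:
l(h, n) = h (l(h, n) = 1*h = h)
((8 - 4)/(3*l(-3, 0) - 3) + 7)² = ((8 - 4)/(3*(-3) - 3) + 7)² = (4/(-9 - 3) + 7)² = (4/(-12) + 7)² = (4*(-1/12) + 7)² = (-⅓ + 7)² = (20/3)² = 400/9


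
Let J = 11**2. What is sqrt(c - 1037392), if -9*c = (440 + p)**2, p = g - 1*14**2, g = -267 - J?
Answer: 4*I*sqrt(64981) ≈ 1019.7*I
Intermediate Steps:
J = 121
g = -388 (g = -267 - 1*121 = -267 - 121 = -388)
p = -584 (p = -388 - 1*14**2 = -388 - 1*196 = -388 - 196 = -584)
c = -2304 (c = -(440 - 584)**2/9 = -1/9*(-144)**2 = -1/9*20736 = -2304)
sqrt(c - 1037392) = sqrt(-2304 - 1037392) = sqrt(-1039696) = 4*I*sqrt(64981)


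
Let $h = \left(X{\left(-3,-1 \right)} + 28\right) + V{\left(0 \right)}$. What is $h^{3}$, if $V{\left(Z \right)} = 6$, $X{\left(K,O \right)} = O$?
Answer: $35937$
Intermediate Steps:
$h = 33$ ($h = \left(-1 + 28\right) + 6 = 27 + 6 = 33$)
$h^{3} = 33^{3} = 35937$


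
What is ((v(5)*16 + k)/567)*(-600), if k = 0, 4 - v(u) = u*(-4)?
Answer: -25600/63 ≈ -406.35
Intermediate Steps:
v(u) = 4 + 4*u (v(u) = 4 - u*(-4) = 4 - (-4)*u = 4 + 4*u)
((v(5)*16 + k)/567)*(-600) = (((4 + 4*5)*16 + 0)/567)*(-600) = (((4 + 20)*16 + 0)*(1/567))*(-600) = ((24*16 + 0)*(1/567))*(-600) = ((384 + 0)*(1/567))*(-600) = (384*(1/567))*(-600) = (128/189)*(-600) = -25600/63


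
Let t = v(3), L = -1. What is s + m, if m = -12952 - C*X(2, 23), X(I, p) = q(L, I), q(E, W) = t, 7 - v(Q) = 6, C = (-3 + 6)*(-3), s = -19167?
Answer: -32110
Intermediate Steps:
C = -9 (C = 3*(-3) = -9)
v(Q) = 1 (v(Q) = 7 - 1*6 = 7 - 6 = 1)
t = 1
q(E, W) = 1
X(I, p) = 1
m = -12943 (m = -12952 - (-9) = -12952 - 1*(-9) = -12952 + 9 = -12943)
s + m = -19167 - 12943 = -32110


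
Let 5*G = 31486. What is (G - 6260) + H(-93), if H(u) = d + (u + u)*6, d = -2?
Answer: -5404/5 ≈ -1080.8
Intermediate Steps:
G = 31486/5 (G = (⅕)*31486 = 31486/5 ≈ 6297.2)
H(u) = -2 + 12*u (H(u) = -2 + (u + u)*6 = -2 + (2*u)*6 = -2 + 12*u)
(G - 6260) + H(-93) = (31486/5 - 6260) + (-2 + 12*(-93)) = 186/5 + (-2 - 1116) = 186/5 - 1118 = -5404/5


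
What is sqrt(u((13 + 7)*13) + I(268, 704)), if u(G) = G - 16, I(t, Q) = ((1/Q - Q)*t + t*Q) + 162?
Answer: 9*sqrt(9713)/44 ≈ 20.159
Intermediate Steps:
I(t, Q) = 162 + Q*t + t*(1/Q - Q) (I(t, Q) = (t*(1/Q - Q) + Q*t) + 162 = (Q*t + t*(1/Q - Q)) + 162 = 162 + Q*t + t*(1/Q - Q))
u(G) = -16 + G
sqrt(u((13 + 7)*13) + I(268, 704)) = sqrt((-16 + (13 + 7)*13) + (162 + 268/704)) = sqrt((-16 + 20*13) + (162 + 268*(1/704))) = sqrt((-16 + 260) + (162 + 67/176)) = sqrt(244 + 28579/176) = sqrt(71523/176) = 9*sqrt(9713)/44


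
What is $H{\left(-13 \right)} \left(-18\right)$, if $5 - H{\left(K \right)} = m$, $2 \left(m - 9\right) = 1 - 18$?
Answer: $-81$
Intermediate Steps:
$m = \frac{1}{2}$ ($m = 9 + \frac{1 - 18}{2} = 9 + \frac{1}{2} \left(-17\right) = 9 - \frac{17}{2} = \frac{1}{2} \approx 0.5$)
$H{\left(K \right)} = \frac{9}{2}$ ($H{\left(K \right)} = 5 - \frac{1}{2} = \frac{9}{2}$)
$H{\left(-13 \right)} \left(-18\right) = \frac{9}{2} \left(-18\right) = -81$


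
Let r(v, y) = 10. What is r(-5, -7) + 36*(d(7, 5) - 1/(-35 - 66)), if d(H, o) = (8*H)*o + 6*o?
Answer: 1128206/101 ≈ 11170.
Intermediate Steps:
d(H, o) = 6*o + 8*H*o (d(H, o) = 8*H*o + 6*o = 6*o + 8*H*o)
r(-5, -7) + 36*(d(7, 5) - 1/(-35 - 66)) = 10 + 36*(2*5*(3 + 4*7) - 1/(-35 - 66)) = 10 + 36*(2*5*(3 + 28) - 1/(-101)) = 10 + 36*(2*5*31 - 1*(-1/101)) = 10 + 36*(310 + 1/101) = 10 + 36*(31311/101) = 10 + 1127196/101 = 1128206/101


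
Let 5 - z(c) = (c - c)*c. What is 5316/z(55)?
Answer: 5316/5 ≈ 1063.2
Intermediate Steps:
z(c) = 5 (z(c) = 5 - (c - c)*c = 5 - 0*c = 5 - 1*0 = 5 + 0 = 5)
5316/z(55) = 5316/5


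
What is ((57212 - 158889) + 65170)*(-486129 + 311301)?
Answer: 6382445796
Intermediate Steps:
((57212 - 158889) + 65170)*(-486129 + 311301) = (-101677 + 65170)*(-174828) = -36507*(-174828) = 6382445796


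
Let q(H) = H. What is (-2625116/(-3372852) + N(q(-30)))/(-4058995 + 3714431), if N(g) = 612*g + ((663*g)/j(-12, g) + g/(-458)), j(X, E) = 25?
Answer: 4623378162269/83167316632785 ≈ 0.055591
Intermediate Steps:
N(g) = 7311029*g/11450 (N(g) = 612*g + ((663*g)/25 + g/(-458)) = 612*g + ((663*g)*(1/25) + g*(-1/458)) = 612*g + (663*g/25 - g/458) = 612*g + 303629*g/11450 = 7311029*g/11450)
(-2625116/(-3372852) + N(q(-30)))/(-4058995 + 3714431) = (-2625116/(-3372852) + (7311029/11450)*(-30))/(-4058995 + 3714431) = (-2625116*(-1/3372852) - 21933087/1145)/(-344564) = (656279/843213 - 21933087/1145)*(-1/344564) = -18493512649076/965478885*(-1/344564) = 4623378162269/83167316632785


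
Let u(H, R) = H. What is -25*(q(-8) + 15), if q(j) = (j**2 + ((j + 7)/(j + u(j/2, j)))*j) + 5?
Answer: -6250/3 ≈ -2083.3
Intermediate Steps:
q(j) = 29/3 + j**2 + 2*j/3 (q(j) = (j**2 + ((j + 7)/(j + j/2))*j) + 5 = (j**2 + ((7 + j)/(j + j*(1/2)))*j) + 5 = (j**2 + ((7 + j)/(j + j/2))*j) + 5 = (j**2 + ((7 + j)/((3*j/2)))*j) + 5 = (j**2 + ((7 + j)*(2/(3*j)))*j) + 5 = (j**2 + (2*(7 + j)/(3*j))*j) + 5 = (j**2 + (14/3 + 2*j/3)) + 5 = (14/3 + j**2 + 2*j/3) + 5 = 29/3 + j**2 + 2*j/3)
-25*(q(-8) + 15) = -25*((29/3 + (-8)**2 + (2/3)*(-8)) + 15) = -25*((29/3 + 64 - 16/3) + 15) = -25*(205/3 + 15) = -25*250/3 = -6250/3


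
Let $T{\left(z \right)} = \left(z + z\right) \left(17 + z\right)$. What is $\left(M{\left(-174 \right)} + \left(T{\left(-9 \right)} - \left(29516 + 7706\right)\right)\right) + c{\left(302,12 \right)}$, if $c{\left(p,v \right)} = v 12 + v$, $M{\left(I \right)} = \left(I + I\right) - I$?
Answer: $-37384$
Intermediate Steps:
$M{\left(I \right)} = I$ ($M{\left(I \right)} = 2 I - I = I$)
$T{\left(z \right)} = 2 z \left(17 + z\right)$
$c{\left(p,v \right)} = 13 v$ ($c{\left(p,v \right)} = 12 v + v = 13 v$)
$\left(M{\left(-174 \right)} + \left(T{\left(-9 \right)} - \left(29516 + 7706\right)\right)\right) + c{\left(302,12 \right)} = \left(-174 + \left(2 \left(-9\right) \left(17 - 9\right) - \left(29516 + 7706\right)\right)\right) + 13 \cdot 12 = \left(-174 - \left(37222 + 18 \cdot 8\right)\right) + 156 = \left(-174 - 37366\right) + 156 = -37540 + 156 = -37384$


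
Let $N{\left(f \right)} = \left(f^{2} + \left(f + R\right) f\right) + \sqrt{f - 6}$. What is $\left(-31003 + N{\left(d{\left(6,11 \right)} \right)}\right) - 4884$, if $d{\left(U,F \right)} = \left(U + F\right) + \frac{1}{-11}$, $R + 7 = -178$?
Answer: $- \frac{4651645}{121} + \frac{2 \sqrt{330}}{11} \approx -38440.0$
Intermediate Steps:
$R = -185$ ($R = -7 - 178 = -185$)
$d{\left(U,F \right)} = - \frac{1}{11} + F + U$ ($d{\left(U,F \right)} = \left(F + U\right) - \frac{1}{11} = - \frac{1}{11} + F + U$)
$N{\left(f \right)} = f^{2} + \sqrt{-6 + f} + f \left(-185 + f\right)$ ($N{\left(f \right)} = \left(f^{2} + \left(f - 185\right) f\right) + \sqrt{f - 6} = \left(f^{2} + \left(-185 + f\right) f\right) + \sqrt{-6 + f} = \left(f^{2} + f \left(-185 + f\right)\right) + \sqrt{-6 + f} = f^{2} + \sqrt{-6 + f} + f \left(-185 + f\right)$)
$\left(-31003 + N{\left(d{\left(6,11 \right)} \right)}\right) - 4884 = \left(-31003 + \left(\sqrt{-6 + \left(- \frac{1}{11} + 11 + 6\right)} - 185 \left(- \frac{1}{11} + 11 + 6\right) + 2 \left(- \frac{1}{11} + 11 + 6\right)^{2}\right)\right) - 4884 = \left(-31003 + \left(\sqrt{-6 + \frac{186}{11}} - \frac{34410}{11} + 2 \left(\frac{186}{11}\right)^{2}\right)\right) - 4884 = \left(-31003 + \left(\sqrt{\frac{120}{11}} - \frac{34410}{11} + 2 \cdot \frac{34596}{121}\right)\right) - 4884 = \left(-31003 + \left(\frac{2 \sqrt{330}}{11} - \frac{34410}{11} + \frac{69192}{121}\right)\right) - 4884 = \left(-31003 - \left(\frac{309318}{121} - \frac{2 \sqrt{330}}{11}\right)\right) - 4884 = \left(- \frac{4060681}{121} + \frac{2 \sqrt{330}}{11}\right) - 4884 = - \frac{4651645}{121} + \frac{2 \sqrt{330}}{11}$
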